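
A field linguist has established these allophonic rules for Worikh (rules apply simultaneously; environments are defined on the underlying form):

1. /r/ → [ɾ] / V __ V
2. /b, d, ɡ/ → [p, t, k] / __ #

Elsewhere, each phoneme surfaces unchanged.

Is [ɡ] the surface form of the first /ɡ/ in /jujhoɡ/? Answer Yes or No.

/ɡ/ meets the environment for rule 2 (word-finally) → [k].
The actual realization is [k], not [ɡ].

No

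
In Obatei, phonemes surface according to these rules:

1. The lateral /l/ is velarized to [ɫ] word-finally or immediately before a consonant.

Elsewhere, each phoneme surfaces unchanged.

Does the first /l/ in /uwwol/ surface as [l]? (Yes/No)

/l/ — word-final, word-finally or immediately before a consonant — surfaces as [ɫ] (rule 1).
The actual realization is [ɫ], not [l].

No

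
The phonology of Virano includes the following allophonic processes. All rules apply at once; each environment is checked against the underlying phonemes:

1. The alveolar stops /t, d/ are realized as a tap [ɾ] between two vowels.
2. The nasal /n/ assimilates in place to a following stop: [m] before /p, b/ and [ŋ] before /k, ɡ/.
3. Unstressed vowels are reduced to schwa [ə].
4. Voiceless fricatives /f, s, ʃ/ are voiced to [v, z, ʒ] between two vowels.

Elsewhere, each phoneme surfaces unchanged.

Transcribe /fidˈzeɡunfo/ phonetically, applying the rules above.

[fədˈzeɡənfə]

/f/ — word-initial; rule 4 does not apply here → [f].
/i/ meets the environment for rule 3 (in an unstressed syllable) → [ə].
/d/ (between /i/ and /z/) fails the environment for rule 1, so it stays [d].
/e/ (between /z/ and /ɡ/) is in the target of rule 3 but the environment (in an unstressed syllable) is not met → [e].
/u/ (between /ɡ/ and /n/): in an unstressed syllable, so rule 3 applies → [ə].
/n/ (between /u/ and /f/) is in the target of rule 2 but the environment (before a labial or velar stop) is not met → [n].
/f/ (between /n/ and /o/): rule 4 targets it, but not between two vowels → unchanged [f].
/o/ (word-final) occurs in an unstressed syllable → [ə] by rule 3.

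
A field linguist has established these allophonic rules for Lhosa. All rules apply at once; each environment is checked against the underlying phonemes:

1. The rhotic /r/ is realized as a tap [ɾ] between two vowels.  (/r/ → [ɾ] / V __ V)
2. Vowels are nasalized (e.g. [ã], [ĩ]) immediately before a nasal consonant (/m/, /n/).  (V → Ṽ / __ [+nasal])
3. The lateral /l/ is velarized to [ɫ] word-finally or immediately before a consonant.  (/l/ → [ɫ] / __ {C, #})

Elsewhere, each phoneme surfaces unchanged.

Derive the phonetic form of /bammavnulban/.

/b/ stays [b].
/a/ (between /b/ and /m/) occurs before a nasal consonant → [ã] by rule 2.
/m/ (between /a/ and /m/): no rule targets it → [m].
/m/ (between /m/ and /a/) is unaffected → [m].
/a/ (between /m/ and /v/) is in the target of rule 2 but the environment (before a nasal consonant) is not met → [a].
/v/ stays [v].
/n/ stays [n].
/u/ (between /n/ and /l/): rule 2 targets it, but not before a nasal consonant → unchanged [u].
/l/ (between /u/ and /b/) occurs word-finally or immediately before a consonant → [ɫ] by rule 3.
/b/ (between /l/ and /a/): no rule targets it → [b].
/a/ — between /b/ and /n/, before a nasal consonant — surfaces as [ã] (rule 2).
/n/ — not in any rule's target class → [n].

[bãmmavnuɫbãn]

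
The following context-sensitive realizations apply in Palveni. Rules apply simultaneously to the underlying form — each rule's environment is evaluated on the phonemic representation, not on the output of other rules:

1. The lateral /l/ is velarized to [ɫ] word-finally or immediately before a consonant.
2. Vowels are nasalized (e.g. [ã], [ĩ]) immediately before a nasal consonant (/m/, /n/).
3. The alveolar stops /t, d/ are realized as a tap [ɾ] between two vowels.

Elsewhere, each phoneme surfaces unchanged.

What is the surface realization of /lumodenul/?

[lũmoɾẽnuɫ]

/l/ (word-initial): rule 1 targets it, but not word-finally or immediately before a consonant → unchanged [l].
Rule 2 applies to /u/ (between /l/ and /m/: before a nasal consonant) → [ũ].
/m/ stays [m].
/o/ (between /m/ and /d/) is in the target of rule 2 but the environment (before a nasal consonant) is not met → [o].
Rule 3 applies to /d/ (between /o/ and /e/: between two vowels) → [ɾ].
/e/ — between /d/ and /n/, before a nasal consonant — surfaces as [ẽ] (rule 2).
/n/ (between /e/ and /u/) is unaffected → [n].
/u/ (between /n/ and /l/) is in the target of rule 2 but the environment (before a nasal consonant) is not met → [u].
/l/ meets the environment for rule 1 (word-finally or immediately before a consonant) → [ɫ].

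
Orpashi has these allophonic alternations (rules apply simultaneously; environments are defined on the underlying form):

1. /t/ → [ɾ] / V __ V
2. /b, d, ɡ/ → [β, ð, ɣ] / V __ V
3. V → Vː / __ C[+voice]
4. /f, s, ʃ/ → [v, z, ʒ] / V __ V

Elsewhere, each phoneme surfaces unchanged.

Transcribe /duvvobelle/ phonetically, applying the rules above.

/d/ (word-initial) is in the target of rule 2 but the environment (between two vowels) is not met → [d].
/u/ (between /d/ and /v/): before a voiced consonant, so rule 3 applies → [uː].
/v/ (between /u/ and /v/): no rule targets it → [v].
/v/ — not in any rule's target class → [v].
/o/ meets the environment for rule 3 (before a voiced consonant) → [oː].
/b/ meets the environment for rule 2 (between two vowels) → [β].
/e/ (between /b/ and /l/) occurs before a voiced consonant → [eː] by rule 3.
/l/ (between /e/ and /l/): no rule targets it → [l].
/l/ stays [l].
/e/ (word-final): rule 3 targets it, but not before a voiced consonant → unchanged [e].

[duːvvoːβeːlle]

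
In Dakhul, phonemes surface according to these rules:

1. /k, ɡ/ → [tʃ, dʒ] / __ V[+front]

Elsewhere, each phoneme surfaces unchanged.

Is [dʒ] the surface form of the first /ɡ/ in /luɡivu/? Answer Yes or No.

/ɡ/ meets the environment for rule 1 (before a front vowel) → [dʒ].
The actual realization is [dʒ], which matches [dʒ].

Yes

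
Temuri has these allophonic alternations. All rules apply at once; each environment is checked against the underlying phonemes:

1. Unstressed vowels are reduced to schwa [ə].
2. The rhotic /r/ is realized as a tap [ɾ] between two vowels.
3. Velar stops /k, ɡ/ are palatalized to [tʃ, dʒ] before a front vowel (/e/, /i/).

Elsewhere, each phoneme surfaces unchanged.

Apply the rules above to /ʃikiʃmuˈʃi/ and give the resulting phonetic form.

[ʃətʃəʃməˈʃi]

/ʃ/ (word-initial) is unaffected → [ʃ].
/i/ meets the environment for rule 1 (in an unstressed syllable) → [ə].
/k/ meets the environment for rule 3 (before a front vowel) → [tʃ].
/i/ meets the environment for rule 1 (in an unstressed syllable) → [ə].
/ʃ/ — not in any rule's target class → [ʃ].
/m/ (between /ʃ/ and /u/): no rule targets it → [m].
/u/ (between /m/ and /ʃ/): in an unstressed syllable, so rule 1 applies → [ə].
/ʃ/ stays [ʃ].
/i/ (word-final): rule 1 targets it, but not in an unstressed syllable → unchanged [i].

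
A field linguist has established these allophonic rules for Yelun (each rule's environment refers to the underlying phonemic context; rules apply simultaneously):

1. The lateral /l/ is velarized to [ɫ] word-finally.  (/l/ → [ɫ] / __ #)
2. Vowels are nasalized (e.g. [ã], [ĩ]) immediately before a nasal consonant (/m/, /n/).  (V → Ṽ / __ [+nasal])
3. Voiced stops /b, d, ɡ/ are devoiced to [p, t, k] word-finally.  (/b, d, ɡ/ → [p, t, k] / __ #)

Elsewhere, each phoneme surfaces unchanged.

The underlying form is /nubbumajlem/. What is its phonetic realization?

[nubbũmajlẽm]

/n/ (word-initial): no rule targets it → [n].
/u/ (between /n/ and /b/) is in the target of rule 2 but the environment (before a nasal consonant) is not met → [u].
/b/ (between /u/ and /b/) is in the target of rule 3 but the environment (word-finally) is not met → [b].
/b/ (between /b/ and /u/) is in the target of rule 3 but the environment (word-finally) is not met → [b].
/u/ meets the environment for rule 2 (before a nasal consonant) → [ũ].
/m/ — not in any rule's target class → [m].
/a/ (between /m/ and /j/) is in the target of rule 2 but the environment (before a nasal consonant) is not met → [a].
/j/ — not in any rule's target class → [j].
/l/ (between /j/ and /e/) fails the environment for rule 1, so it stays [l].
/e/ (between /l/ and /m/) occurs before a nasal consonant → [ẽ] by rule 2.
/m/ stays [m].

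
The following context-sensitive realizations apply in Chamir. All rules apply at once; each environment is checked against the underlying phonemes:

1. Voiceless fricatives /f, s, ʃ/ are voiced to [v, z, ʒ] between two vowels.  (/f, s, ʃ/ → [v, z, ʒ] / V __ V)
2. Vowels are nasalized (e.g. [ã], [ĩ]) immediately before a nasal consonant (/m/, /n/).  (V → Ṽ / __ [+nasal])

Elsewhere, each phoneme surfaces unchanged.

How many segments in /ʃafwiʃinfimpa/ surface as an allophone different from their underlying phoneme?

Segments that undergo a rule: /ʃ/ → [ʒ] (rule 1); /i/ → [ĩ] (rule 2); /i/ → [ĩ] (rule 2).
All other segments surface unchanged.

3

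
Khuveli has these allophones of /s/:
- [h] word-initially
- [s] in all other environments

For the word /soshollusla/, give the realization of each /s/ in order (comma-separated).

[h], [s], [s]

Occurrence 1 (position 1): word-initially → [h].
Occurrence 2 (position 3): no conditioning environment matches → elsewhere allophone [s].
Occurrence 3 (position 9): no conditioning environment matches → elsewhere allophone [s].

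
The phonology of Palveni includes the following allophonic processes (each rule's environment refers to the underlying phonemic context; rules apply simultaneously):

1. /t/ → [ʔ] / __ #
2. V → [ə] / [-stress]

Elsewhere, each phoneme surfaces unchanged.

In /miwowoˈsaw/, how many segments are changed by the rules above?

3

Segments that undergo a rule: /i/ → [ə] (rule 2); /o/ → [ə] (rule 2); /o/ → [ə] (rule 2).
All other segments surface unchanged.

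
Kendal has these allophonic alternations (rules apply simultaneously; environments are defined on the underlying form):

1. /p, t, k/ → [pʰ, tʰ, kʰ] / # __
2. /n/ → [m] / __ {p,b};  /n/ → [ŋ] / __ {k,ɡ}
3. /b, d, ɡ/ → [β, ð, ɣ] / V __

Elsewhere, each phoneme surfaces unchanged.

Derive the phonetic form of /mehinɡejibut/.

[mehiŋɡejiβut]

/m/ stays [m].
/e/ stays [e].
/h/ — not in any rule's target class → [h].
/i/ — not in any rule's target class → [i].
/n/ (between /i/ and /ɡ/) occurs before a labial or velar stop → [ŋ] by rule 2.
/ɡ/ (between /n/ and /e/) fails the environment for rule 3, so it stays [ɡ].
/e/ (between /ɡ/ and /j/): no rule targets it → [e].
/j/ — not in any rule's target class → [j].
/i/ stays [i].
/b/ — between /i/ and /u/, immediately after a vowel — surfaces as [β] (rule 3).
/u/ — not in any rule's target class → [u].
/t/ — word-final; rule 1 does not apply here → [t].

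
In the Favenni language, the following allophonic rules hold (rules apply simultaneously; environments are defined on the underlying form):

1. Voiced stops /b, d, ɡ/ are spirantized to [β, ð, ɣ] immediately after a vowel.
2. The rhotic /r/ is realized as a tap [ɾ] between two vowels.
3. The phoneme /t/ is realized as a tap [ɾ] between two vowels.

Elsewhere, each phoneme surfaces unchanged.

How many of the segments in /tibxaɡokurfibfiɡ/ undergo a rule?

Segments that undergo a rule: /b/ → [β] (rule 1); /ɡ/ → [ɣ] (rule 1); /b/ → [β] (rule 1); /ɡ/ → [ɣ] (rule 1).
All other segments surface unchanged.

4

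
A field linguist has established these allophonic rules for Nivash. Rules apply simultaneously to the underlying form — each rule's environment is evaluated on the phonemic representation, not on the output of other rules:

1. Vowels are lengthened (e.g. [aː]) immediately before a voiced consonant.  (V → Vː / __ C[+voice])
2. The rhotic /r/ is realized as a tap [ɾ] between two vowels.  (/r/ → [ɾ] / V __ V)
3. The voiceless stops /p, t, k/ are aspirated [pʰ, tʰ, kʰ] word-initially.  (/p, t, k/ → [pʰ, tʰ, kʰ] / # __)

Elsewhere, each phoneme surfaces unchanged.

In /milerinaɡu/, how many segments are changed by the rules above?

Segments that undergo a rule: /i/ → [iː] (rule 1); /e/ → [eː] (rule 1); /r/ → [ɾ] (rule 2); /i/ → [iː] (rule 1); /a/ → [aː] (rule 1).
All other segments surface unchanged.

5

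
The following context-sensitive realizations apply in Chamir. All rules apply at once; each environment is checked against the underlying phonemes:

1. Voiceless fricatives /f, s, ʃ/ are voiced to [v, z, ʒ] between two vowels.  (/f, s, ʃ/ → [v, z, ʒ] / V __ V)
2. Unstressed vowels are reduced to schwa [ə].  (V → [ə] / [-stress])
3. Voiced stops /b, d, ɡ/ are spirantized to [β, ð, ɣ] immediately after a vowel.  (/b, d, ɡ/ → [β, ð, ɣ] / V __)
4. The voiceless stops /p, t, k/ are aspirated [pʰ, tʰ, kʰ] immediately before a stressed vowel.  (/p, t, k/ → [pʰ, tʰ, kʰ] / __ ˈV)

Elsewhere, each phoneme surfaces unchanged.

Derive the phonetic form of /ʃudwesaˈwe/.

[ʃəðwəzəˈwe]

/ʃ/ (word-initial) is in the target of rule 1 but the environment (between two vowels) is not met → [ʃ].
Rule 2 applies to /u/ (between /ʃ/ and /d/: in an unstressed syllable) → [ə].
/d/ meets the environment for rule 3 (immediately after a vowel) → [ð].
/w/ (between /d/ and /e/) is unaffected → [w].
/e/ (between /w/ and /s/): in an unstressed syllable, so rule 2 applies → [ə].
/s/ — between /e/ and /a/, between two vowels — surfaces as [z] (rule 1).
/a/ (between /s/ and /w/): in an unstressed syllable, so rule 2 applies → [ə].
/w/ — not in any rule's target class → [w].
/e/ (word-final) is in the target of rule 2 but the environment (in an unstressed syllable) is not met → [e].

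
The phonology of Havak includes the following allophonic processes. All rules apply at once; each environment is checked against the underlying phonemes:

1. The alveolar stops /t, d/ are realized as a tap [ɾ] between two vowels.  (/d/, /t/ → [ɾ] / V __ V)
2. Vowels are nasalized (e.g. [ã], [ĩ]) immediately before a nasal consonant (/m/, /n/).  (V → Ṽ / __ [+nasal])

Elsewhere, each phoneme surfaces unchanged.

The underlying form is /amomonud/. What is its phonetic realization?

/a/ meets the environment for rule 2 (before a nasal consonant) → [ã].
/m/ — not in any rule's target class → [m].
/o/ (between /m/ and /m/): before a nasal consonant, so rule 2 applies → [õ].
/m/ stays [m].
/o/ meets the environment for rule 2 (before a nasal consonant) → [õ].
/n/ — not in any rule's target class → [n].
/u/ (between /n/ and /d/) is in the target of rule 2 but the environment (before a nasal consonant) is not met → [u].
/d/ (word-final): rule 1 targets it, but not between two vowels → unchanged [d].

[ãmõmõnud]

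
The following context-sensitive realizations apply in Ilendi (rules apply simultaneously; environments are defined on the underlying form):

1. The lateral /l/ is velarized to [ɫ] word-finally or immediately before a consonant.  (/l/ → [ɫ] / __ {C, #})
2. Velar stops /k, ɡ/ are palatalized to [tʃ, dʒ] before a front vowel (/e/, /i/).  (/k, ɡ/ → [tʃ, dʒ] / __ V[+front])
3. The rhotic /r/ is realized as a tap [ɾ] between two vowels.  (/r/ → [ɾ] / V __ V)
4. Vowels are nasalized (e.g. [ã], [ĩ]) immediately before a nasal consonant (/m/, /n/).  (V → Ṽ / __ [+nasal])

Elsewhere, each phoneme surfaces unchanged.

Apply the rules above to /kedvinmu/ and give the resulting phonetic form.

[tʃedvĩnmu]

/k/ meets the environment for rule 2 (before a front vowel) → [tʃ].
/e/ (between /k/ and /d/) is in the target of rule 4 but the environment (before a nasal consonant) is not met → [e].
/d/ stays [d].
/v/ — not in any rule's target class → [v].
/i/ meets the environment for rule 4 (before a nasal consonant) → [ĩ].
/n/ (between /i/ and /m/): no rule targets it → [n].
/m/ (between /n/ and /u/): no rule targets it → [m].
/u/ (word-final): rule 4 targets it, but not before a nasal consonant → unchanged [u].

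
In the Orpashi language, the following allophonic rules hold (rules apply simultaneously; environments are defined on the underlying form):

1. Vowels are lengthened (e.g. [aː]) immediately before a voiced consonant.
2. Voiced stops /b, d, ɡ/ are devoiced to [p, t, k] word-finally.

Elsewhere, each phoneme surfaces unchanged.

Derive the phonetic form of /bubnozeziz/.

/b/ (word-initial): rule 2 targets it, but not word-finally → unchanged [b].
/u/ (between /b/ and /b/) occurs before a voiced consonant → [uː] by rule 1.
/b/ (between /u/ and /n/): rule 2 targets it, but not word-finally → unchanged [b].
/n/ (between /b/ and /o/) is unaffected → [n].
Rule 1 applies to /o/ (between /n/ and /z/: before a voiced consonant) → [oː].
/z/ (between /o/ and /e/): no rule targets it → [z].
/e/ — between /z/ and /z/, before a voiced consonant — surfaces as [eː] (rule 1).
/z/ (between /e/ and /i/): no rule targets it → [z].
Rule 1 applies to /i/ (between /z/ and /z/: before a voiced consonant) → [iː].
/z/ stays [z].

[buːbnoːzeːziːz]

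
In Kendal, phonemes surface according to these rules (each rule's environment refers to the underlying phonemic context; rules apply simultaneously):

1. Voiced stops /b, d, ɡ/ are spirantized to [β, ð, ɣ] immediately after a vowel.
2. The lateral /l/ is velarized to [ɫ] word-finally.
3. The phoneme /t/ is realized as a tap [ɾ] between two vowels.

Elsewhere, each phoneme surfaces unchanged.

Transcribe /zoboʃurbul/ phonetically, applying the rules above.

/z/ — not in any rule's target class → [z].
/o/ stays [o].
/b/ — between /o/ and /o/, immediately after a vowel — surfaces as [β] (rule 1).
/o/ — not in any rule's target class → [o].
/ʃ/ (between /o/ and /u/): no rule targets it → [ʃ].
/u/ — not in any rule's target class → [u].
/r/ (between /u/ and /b/): no rule targets it → [r].
/b/ (between /r/ and /u/): rule 1 targets it, but not immediately after a vowel → unchanged [b].
/u/ (between /b/ and /l/): no rule targets it → [u].
/l/ (word-final) occurs word-finally → [ɫ] by rule 2.

[zoβoʃurbuɫ]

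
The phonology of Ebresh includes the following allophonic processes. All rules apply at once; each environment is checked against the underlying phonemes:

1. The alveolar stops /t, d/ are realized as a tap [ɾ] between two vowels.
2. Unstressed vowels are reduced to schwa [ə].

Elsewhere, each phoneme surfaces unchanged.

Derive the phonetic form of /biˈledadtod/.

[bəˈleɾədtəd]

/b/ (word-initial) is unaffected → [b].
/i/ (between /b/ and /l/) occurs in an unstressed syllable → [ə] by rule 2.
/l/ — not in any rule's target class → [l].
/e/ (between /l/ and /d/) is in the target of rule 2 but the environment (in an unstressed syllable) is not met → [e].
/d/ — between /e/ and /a/, between two vowels — surfaces as [ɾ] (rule 1).
/a/ (between /d/ and /d/): in an unstressed syllable, so rule 2 applies → [ə].
/d/ (between /a/ and /t/) fails the environment for rule 1, so it stays [d].
/t/ (between /d/ and /o/) is in the target of rule 1 but the environment (between two vowels) is not met → [t].
/o/ (between /t/ and /d/): in an unstressed syllable, so rule 2 applies → [ə].
/d/ (word-final) fails the environment for rule 1, so it stays [d].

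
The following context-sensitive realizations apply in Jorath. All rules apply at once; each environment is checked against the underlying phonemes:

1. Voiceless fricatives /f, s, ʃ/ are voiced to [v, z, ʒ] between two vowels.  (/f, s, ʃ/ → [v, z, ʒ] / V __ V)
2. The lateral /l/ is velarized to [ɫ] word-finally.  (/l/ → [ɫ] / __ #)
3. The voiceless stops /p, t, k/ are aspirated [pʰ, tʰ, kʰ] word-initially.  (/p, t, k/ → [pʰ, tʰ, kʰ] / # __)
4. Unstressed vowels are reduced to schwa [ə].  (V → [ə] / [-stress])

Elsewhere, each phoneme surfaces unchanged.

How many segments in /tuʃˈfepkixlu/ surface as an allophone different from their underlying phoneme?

4

Segments that undergo a rule: /t/ → [tʰ] (rule 3); /u/ → [ə] (rule 4); /i/ → [ə] (rule 4); /u/ → [ə] (rule 4).
All other segments surface unchanged.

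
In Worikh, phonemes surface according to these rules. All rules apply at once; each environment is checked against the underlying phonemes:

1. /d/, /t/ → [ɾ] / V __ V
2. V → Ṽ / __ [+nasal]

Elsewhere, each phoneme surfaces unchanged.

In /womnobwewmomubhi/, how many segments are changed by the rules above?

2

Segments that undergo a rule: /o/ → [õ] (rule 2); /o/ → [õ] (rule 2).
All other segments surface unchanged.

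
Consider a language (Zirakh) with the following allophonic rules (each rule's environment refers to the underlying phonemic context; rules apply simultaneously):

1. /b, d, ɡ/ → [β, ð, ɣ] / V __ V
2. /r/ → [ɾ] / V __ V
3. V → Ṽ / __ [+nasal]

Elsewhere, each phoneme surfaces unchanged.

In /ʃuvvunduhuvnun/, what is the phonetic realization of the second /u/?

[ũ]

Rule 3 applies to /u/ (between /v/ and /n/: before a nasal consonant) → [ũ].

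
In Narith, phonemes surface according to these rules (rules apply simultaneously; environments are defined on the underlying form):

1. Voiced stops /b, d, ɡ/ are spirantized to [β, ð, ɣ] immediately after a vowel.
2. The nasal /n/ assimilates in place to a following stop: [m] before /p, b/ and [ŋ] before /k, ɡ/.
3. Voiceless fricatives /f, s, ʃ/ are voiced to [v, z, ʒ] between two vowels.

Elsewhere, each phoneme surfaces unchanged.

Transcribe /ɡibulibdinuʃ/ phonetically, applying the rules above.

[ɡiβuliβdinuʃ]

/ɡ/ (word-initial) fails the environment for rule 1, so it stays [ɡ].
/i/ — not in any rule's target class → [i].
Rule 1 applies to /b/ (between /i/ and /u/: immediately after a vowel) → [β].
/u/ — not in any rule's target class → [u].
/l/ stays [l].
/i/ stays [i].
/b/ — between /i/ and /d/, immediately after a vowel — surfaces as [β] (rule 1).
/d/ — between /b/ and /i/; rule 1 does not apply here → [d].
/i/ (between /d/ and /n/): no rule targets it → [i].
/n/ (between /i/ and /u/) is in the target of rule 2 but the environment (before a labial or velar stop) is not met → [n].
/u/ — not in any rule's target class → [u].
/ʃ/ (word-final) fails the environment for rule 3, so it stays [ʃ].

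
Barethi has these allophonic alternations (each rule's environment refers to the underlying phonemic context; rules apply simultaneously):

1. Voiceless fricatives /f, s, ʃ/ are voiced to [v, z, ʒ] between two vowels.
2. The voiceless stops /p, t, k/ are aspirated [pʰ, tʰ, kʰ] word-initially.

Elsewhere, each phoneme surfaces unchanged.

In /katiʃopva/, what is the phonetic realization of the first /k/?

/k/ (word-initial) occurs word-initially → [kʰ] by rule 2.

[kʰ]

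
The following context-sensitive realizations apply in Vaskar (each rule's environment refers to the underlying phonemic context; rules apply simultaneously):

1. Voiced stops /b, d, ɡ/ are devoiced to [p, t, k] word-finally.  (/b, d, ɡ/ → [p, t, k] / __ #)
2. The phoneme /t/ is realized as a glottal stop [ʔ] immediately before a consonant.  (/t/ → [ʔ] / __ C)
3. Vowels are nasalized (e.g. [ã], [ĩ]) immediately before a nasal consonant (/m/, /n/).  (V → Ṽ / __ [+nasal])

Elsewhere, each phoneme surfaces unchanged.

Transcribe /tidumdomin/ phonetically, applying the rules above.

/t/ (word-initial): rule 2 targets it, but not immediately before a consonant → unchanged [t].
/i/ — between /t/ and /d/; rule 3 does not apply here → [i].
/d/ — between /i/ and /u/; rule 1 does not apply here → [d].
/u/ (between /d/ and /m/): before a nasal consonant, so rule 3 applies → [ũ].
/m/ stays [m].
/d/ — between /m/ and /o/; rule 1 does not apply here → [d].
/o/ meets the environment for rule 3 (before a nasal consonant) → [õ].
/m/ (between /o/ and /i/): no rule targets it → [m].
/i/ meets the environment for rule 3 (before a nasal consonant) → [ĩ].
/n/ (word-final) is unaffected → [n].

[tidũmdõmĩn]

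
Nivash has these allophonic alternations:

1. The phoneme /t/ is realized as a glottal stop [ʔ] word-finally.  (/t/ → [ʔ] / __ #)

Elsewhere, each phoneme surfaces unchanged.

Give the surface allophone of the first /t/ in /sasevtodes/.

/t/ (between /v/ and /o/) is in the target of rule 1 but the environment (word-finally) is not met → [t].

[t]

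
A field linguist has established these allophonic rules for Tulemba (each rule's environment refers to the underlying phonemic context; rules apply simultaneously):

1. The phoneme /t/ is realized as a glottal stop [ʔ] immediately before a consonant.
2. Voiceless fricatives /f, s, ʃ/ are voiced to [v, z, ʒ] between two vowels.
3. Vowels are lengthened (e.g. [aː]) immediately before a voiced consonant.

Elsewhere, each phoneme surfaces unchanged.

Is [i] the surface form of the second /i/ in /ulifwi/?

/i/ (word-final) is in the target of rule 3 but the environment (before a voiced consonant) is not met → [i].
The actual realization is [i], which matches [i].

Yes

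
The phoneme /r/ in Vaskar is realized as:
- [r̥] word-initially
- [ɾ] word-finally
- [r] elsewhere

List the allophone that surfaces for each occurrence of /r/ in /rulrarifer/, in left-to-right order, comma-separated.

[r̥], [r], [r], [ɾ]

Occurrence 1 (position 1): word-initially → [r̥].
Occurrence 2 (position 4): no conditioning environment matches → elsewhere allophone [r].
Occurrence 3 (position 6): no conditioning environment matches → elsewhere allophone [r].
Occurrence 4 (position 10): word-finally → [ɾ].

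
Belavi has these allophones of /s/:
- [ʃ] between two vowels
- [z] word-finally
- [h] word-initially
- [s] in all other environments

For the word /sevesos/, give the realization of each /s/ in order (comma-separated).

[h], [ʃ], [z]

Occurrence 1 (position 1): word-initially → [h].
Occurrence 2 (position 5): between two vowels → [ʃ].
Occurrence 3 (position 7): word-finally → [z].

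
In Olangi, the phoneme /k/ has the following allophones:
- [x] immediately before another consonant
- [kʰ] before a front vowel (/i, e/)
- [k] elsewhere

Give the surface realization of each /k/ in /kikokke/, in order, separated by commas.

[kʰ], [k], [x], [kʰ]

Occurrence 1 (position 1): before a front vowel (/i, e/) → [kʰ].
Occurrence 2 (position 3): no conditioning environment matches → elsewhere allophone [k].
Occurrence 3 (position 5): immediately before another consonant → [x].
Occurrence 4 (position 6): before a front vowel (/i, e/) → [kʰ].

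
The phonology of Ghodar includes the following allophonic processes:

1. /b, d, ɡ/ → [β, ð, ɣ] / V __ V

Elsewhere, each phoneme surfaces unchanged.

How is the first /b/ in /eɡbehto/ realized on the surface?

[b]

/b/ — between /ɡ/ and /e/; rule 1 does not apply here → [b].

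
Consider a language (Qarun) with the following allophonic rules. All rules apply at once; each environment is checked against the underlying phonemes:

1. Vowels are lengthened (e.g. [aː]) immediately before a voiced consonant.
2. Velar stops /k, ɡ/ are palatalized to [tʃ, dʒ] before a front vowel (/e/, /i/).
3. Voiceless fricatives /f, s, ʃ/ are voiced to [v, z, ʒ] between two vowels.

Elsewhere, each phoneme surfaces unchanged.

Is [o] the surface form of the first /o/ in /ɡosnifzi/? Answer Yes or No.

Yes

/o/ (between /ɡ/ and /s/) fails the environment for rule 1, so it stays [o].
The actual realization is [o], which matches [o].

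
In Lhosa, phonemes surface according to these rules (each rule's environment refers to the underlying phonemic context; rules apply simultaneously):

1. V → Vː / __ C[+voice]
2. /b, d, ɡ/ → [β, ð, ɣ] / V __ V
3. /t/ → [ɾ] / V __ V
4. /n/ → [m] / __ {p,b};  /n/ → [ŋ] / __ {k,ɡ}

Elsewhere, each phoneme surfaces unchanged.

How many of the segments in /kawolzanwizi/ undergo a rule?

4

Segments that undergo a rule: /a/ → [aː] (rule 1); /o/ → [oː] (rule 1); /a/ → [aː] (rule 1); /i/ → [iː] (rule 1).
All other segments surface unchanged.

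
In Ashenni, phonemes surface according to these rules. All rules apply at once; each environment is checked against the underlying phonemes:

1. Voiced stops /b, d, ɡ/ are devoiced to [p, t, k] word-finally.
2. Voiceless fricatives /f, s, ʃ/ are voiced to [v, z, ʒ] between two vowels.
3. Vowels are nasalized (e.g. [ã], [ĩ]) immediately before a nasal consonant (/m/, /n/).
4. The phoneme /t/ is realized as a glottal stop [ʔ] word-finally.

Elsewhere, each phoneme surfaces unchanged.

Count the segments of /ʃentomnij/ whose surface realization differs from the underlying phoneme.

2

Segments that undergo a rule: /e/ → [ẽ] (rule 3); /o/ → [õ] (rule 3).
All other segments surface unchanged.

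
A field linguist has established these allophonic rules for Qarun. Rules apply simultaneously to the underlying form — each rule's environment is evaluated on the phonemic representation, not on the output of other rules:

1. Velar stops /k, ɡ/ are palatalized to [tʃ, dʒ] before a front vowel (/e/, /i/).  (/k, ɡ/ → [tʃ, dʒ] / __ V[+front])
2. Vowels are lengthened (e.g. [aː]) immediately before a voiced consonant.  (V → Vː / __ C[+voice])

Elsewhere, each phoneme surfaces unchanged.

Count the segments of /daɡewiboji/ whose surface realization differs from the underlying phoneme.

Segments that undergo a rule: /a/ → [aː] (rule 2); /ɡ/ → [dʒ] (rule 1); /e/ → [eː] (rule 2); /i/ → [iː] (rule 2); /o/ → [oː] (rule 2).
All other segments surface unchanged.

5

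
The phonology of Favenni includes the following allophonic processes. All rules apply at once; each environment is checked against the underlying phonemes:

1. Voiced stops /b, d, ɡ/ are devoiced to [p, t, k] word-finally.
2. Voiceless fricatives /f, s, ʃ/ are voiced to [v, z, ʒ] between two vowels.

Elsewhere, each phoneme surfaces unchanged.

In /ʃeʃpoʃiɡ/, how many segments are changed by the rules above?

2

Segments that undergo a rule: /ʃ/ → [ʒ] (rule 2); /ɡ/ → [k] (rule 1).
All other segments surface unchanged.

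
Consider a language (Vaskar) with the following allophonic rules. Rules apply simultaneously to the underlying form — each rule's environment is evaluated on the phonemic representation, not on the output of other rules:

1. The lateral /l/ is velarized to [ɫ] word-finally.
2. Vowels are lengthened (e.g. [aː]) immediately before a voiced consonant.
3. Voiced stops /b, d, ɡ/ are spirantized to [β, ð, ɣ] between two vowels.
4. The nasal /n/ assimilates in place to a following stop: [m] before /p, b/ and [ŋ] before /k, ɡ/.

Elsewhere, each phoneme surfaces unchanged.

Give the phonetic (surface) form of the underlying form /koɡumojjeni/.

/k/ (word-initial) is unaffected → [k].
/o/ — between /k/ and /ɡ/, before a voiced consonant — surfaces as [oː] (rule 2).
Rule 3 applies to /ɡ/ (between /o/ and /u/: between two vowels) → [ɣ].
/u/ — between /ɡ/ and /m/, before a voiced consonant — surfaces as [uː] (rule 2).
/m/ (between /u/ and /o/) is unaffected → [m].
/o/ (between /m/ and /j/) occurs before a voiced consonant → [oː] by rule 2.
/j/ — not in any rule's target class → [j].
/j/ stays [j].
/e/ meets the environment for rule 2 (before a voiced consonant) → [eː].
/n/ (between /e/ and /i/) fails the environment for rule 4, so it stays [n].
/i/ (word-final) fails the environment for rule 2, so it stays [i].

[koːɣuːmoːjjeːni]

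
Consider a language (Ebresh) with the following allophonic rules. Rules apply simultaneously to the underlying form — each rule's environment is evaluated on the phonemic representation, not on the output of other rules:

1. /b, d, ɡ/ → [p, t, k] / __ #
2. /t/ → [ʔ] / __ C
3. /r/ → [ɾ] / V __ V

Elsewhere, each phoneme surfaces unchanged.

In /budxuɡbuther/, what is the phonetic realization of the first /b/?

/b/ — word-initial; rule 1 does not apply here → [b].

[b]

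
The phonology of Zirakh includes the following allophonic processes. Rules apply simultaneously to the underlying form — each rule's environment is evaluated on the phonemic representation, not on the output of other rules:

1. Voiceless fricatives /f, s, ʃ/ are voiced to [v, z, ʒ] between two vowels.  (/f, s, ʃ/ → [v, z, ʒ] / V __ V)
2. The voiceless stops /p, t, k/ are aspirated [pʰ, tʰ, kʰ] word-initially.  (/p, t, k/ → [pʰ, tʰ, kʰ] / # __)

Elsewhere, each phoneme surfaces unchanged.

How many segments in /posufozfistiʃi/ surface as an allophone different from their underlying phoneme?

4

Segments that undergo a rule: /p/ → [pʰ] (rule 2); /s/ → [z] (rule 1); /f/ → [v] (rule 1); /ʃ/ → [ʒ] (rule 1).
All other segments surface unchanged.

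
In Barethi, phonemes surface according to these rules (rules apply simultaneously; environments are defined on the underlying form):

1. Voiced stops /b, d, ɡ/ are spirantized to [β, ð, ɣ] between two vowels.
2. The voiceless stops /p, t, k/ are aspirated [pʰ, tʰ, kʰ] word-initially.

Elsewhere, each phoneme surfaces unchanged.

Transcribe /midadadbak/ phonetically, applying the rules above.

/m/ stays [m].
/i/ (between /m/ and /d/) is unaffected → [i].
/d/ (between /i/ and /a/): between two vowels, so rule 1 applies → [ð].
/a/ (between /d/ and /d/) is unaffected → [a].
/d/ (between /a/ and /a/): between two vowels, so rule 1 applies → [ð].
/a/ (between /d/ and /d/) is unaffected → [a].
/d/ (between /a/ and /b/) fails the environment for rule 1, so it stays [d].
/b/ (between /d/ and /a/): rule 1 targets it, but not between two vowels → unchanged [b].
/a/ stays [a].
/k/ (word-final) fails the environment for rule 2, so it stays [k].

[miðaðadbak]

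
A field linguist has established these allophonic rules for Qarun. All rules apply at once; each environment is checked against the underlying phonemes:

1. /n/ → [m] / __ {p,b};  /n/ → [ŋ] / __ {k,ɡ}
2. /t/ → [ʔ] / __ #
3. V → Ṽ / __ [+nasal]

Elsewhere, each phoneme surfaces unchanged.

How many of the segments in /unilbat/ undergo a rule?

2

Segments that undergo a rule: /u/ → [ũ] (rule 3); /t/ → [ʔ] (rule 2).
All other segments surface unchanged.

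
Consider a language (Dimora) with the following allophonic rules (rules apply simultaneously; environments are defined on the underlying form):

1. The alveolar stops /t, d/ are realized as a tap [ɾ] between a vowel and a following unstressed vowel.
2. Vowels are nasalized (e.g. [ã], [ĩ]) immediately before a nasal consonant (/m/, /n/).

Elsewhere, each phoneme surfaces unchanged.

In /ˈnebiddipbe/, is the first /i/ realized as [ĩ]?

/i/ (between /b/ and /d/) is in the target of rule 2 but the environment (before a nasal consonant) is not met → [i].
The actual realization is [i], not [ĩ].

No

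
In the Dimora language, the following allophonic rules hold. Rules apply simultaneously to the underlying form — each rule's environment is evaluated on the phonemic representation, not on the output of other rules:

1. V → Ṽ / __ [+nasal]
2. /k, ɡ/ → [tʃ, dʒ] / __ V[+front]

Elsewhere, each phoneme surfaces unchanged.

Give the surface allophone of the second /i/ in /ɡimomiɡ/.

/i/ (between /m/ and /ɡ/) fails the environment for rule 1, so it stays [i].

[i]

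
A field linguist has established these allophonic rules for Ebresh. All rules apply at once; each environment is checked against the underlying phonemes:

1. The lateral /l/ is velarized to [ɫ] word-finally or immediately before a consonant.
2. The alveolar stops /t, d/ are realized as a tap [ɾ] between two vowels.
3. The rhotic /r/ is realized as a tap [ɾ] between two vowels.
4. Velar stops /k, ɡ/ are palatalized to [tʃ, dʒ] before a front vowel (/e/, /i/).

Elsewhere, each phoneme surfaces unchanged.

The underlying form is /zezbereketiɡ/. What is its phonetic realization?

/z/ (word-initial) is unaffected → [z].
/e/ (between /z/ and /z/): no rule targets it → [e].
/z/ — not in any rule's target class → [z].
/b/ (between /z/ and /e/) is unaffected → [b].
/e/ stays [e].
/r/ (between /e/ and /e/): between two vowels, so rule 3 applies → [ɾ].
/e/ (between /r/ and /k/) is unaffected → [e].
/k/ (between /e/ and /e/): before a front vowel, so rule 4 applies → [tʃ].
/e/ (between /k/ and /t/): no rule targets it → [e].
/t/ meets the environment for rule 2 (between two vowels) → [ɾ].
/i/ stays [i].
/ɡ/ (word-final) is in the target of rule 4 but the environment (before a front vowel) is not met → [ɡ].

[zezbeɾetʃeɾiɡ]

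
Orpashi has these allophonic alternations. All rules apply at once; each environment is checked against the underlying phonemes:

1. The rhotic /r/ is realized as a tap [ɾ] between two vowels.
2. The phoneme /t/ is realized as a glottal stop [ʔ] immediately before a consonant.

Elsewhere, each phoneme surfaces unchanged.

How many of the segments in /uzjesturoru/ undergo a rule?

2

Segments that undergo a rule: /r/ → [ɾ] (rule 1); /r/ → [ɾ] (rule 1).
All other segments surface unchanged.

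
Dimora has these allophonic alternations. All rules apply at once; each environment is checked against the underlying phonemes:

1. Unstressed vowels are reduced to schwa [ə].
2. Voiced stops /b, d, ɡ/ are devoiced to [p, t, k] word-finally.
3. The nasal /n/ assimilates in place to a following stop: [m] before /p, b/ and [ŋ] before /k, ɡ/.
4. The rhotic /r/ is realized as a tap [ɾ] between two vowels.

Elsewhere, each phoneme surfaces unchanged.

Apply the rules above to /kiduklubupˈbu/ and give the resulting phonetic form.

/k/ (word-initial): no rule targets it → [k].
/i/ (between /k/ and /d/): in an unstressed syllable, so rule 1 applies → [ə].
/d/ — between /i/ and /u/; rule 2 does not apply here → [d].
/u/ — between /d/ and /k/, in an unstressed syllable — surfaces as [ə] (rule 1).
/k/ (between /u/ and /l/) is unaffected → [k].
/l/ (between /k/ and /u/) is unaffected → [l].
/u/ — between /l/ and /b/, in an unstressed syllable — surfaces as [ə] (rule 1).
/b/ (between /u/ and /u/): rule 2 targets it, but not word-finally → unchanged [b].
/u/ meets the environment for rule 1 (in an unstressed syllable) → [ə].
/p/ stays [p].
/b/ (between /p/ and /u/) is in the target of rule 2 but the environment (word-finally) is not met → [b].
/u/ (word-final) is in the target of rule 1 but the environment (in an unstressed syllable) is not met → [u].

[kədəkləbəpˈbu]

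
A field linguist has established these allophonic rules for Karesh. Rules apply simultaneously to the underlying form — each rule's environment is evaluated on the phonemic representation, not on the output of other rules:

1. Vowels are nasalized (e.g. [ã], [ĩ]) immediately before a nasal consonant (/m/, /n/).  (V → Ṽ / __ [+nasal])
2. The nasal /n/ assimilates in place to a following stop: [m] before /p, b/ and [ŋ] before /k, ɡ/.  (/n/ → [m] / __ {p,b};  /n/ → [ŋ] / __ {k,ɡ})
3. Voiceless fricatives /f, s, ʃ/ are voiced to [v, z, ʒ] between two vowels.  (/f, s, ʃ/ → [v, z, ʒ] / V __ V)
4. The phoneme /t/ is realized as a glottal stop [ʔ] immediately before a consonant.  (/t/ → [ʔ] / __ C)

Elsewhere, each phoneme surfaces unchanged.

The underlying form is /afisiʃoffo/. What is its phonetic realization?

/a/ (word-initial) is in the target of rule 1 but the environment (before a nasal consonant) is not met → [a].
Rule 3 applies to /f/ (between /a/ and /i/: between two vowels) → [v].
/i/ (between /f/ and /s/) fails the environment for rule 1, so it stays [i].
Rule 3 applies to /s/ (between /i/ and /i/: between two vowels) → [z].
/i/ (between /s/ and /ʃ/): rule 1 targets it, but not before a nasal consonant → unchanged [i].
/ʃ/ meets the environment for rule 3 (between two vowels) → [ʒ].
/o/ (between /ʃ/ and /f/) fails the environment for rule 1, so it stays [o].
/f/ (between /o/ and /f/) fails the environment for rule 3, so it stays [f].
/f/ (between /f/ and /o/): rule 3 targets it, but not between two vowels → unchanged [f].
/o/ (word-final) fails the environment for rule 1, so it stays [o].

[aviziʒoffo]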